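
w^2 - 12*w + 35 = (w - 7)*(w - 5)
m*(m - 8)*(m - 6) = m^3 - 14*m^2 + 48*m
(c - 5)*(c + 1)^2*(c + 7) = c^4 + 4*c^3 - 30*c^2 - 68*c - 35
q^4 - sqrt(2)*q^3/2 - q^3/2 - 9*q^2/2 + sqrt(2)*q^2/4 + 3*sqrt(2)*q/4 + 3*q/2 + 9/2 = (q - 3/2)*(q + 1)*(q - 3*sqrt(2)/2)*(q + sqrt(2))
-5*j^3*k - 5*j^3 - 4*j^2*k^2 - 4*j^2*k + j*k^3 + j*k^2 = (-5*j + k)*(j + k)*(j*k + j)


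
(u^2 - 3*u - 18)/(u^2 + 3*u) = (u - 6)/u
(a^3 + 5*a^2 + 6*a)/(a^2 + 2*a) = a + 3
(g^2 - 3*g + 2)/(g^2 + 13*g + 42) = (g^2 - 3*g + 2)/(g^2 + 13*g + 42)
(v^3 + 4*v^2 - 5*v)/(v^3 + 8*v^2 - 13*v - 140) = v*(v - 1)/(v^2 + 3*v - 28)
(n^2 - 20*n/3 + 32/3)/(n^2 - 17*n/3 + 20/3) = (3*n - 8)/(3*n - 5)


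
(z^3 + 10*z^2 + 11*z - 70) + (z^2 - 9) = z^3 + 11*z^2 + 11*z - 79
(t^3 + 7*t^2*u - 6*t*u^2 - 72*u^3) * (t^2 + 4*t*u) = t^5 + 11*t^4*u + 22*t^3*u^2 - 96*t^2*u^3 - 288*t*u^4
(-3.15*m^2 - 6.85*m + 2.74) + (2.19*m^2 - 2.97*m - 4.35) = -0.96*m^2 - 9.82*m - 1.61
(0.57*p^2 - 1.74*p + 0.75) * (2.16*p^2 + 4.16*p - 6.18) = 1.2312*p^4 - 1.3872*p^3 - 9.141*p^2 + 13.8732*p - 4.635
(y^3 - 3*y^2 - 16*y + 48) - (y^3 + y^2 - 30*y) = -4*y^2 + 14*y + 48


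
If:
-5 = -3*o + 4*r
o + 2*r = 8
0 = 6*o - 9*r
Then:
No Solution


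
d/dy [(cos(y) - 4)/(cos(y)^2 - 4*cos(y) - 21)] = (cos(y)^2 - 8*cos(y) + 37)*sin(y)/(sin(y)^2 + 4*cos(y) + 20)^2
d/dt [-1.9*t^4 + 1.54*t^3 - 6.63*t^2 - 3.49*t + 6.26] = -7.6*t^3 + 4.62*t^2 - 13.26*t - 3.49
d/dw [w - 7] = 1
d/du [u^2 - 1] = 2*u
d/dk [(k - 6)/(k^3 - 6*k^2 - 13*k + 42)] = (k^3 - 6*k^2 - 13*k + (k - 6)*(-3*k^2 + 12*k + 13) + 42)/(k^3 - 6*k^2 - 13*k + 42)^2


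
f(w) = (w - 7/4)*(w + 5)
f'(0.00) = 3.25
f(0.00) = -8.75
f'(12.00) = 27.25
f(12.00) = 174.25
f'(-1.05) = 1.15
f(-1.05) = -11.06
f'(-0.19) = 2.87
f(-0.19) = -9.33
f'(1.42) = 6.09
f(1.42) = -2.12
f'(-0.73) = 1.79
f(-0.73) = -10.59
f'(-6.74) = -10.23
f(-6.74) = 14.77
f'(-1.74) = -0.23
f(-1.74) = -11.38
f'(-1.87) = -0.49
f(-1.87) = -11.33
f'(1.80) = 6.85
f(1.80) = 0.34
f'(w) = 2*w + 13/4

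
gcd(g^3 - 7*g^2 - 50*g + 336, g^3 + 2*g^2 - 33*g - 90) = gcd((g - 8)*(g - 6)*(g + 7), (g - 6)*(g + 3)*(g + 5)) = g - 6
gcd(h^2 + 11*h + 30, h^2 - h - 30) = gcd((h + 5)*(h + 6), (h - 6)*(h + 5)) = h + 5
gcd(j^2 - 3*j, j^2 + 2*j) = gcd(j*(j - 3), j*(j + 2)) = j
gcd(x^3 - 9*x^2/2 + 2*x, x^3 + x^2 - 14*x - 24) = x - 4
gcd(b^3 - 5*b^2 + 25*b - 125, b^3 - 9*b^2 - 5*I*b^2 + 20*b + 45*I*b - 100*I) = b^2 + b*(-5 - 5*I) + 25*I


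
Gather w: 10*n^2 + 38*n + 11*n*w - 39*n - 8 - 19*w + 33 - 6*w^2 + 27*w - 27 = 10*n^2 - n - 6*w^2 + w*(11*n + 8) - 2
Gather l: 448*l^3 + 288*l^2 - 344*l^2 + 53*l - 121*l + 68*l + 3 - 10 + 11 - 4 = 448*l^3 - 56*l^2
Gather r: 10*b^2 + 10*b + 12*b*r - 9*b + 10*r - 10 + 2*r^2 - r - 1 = 10*b^2 + b + 2*r^2 + r*(12*b + 9) - 11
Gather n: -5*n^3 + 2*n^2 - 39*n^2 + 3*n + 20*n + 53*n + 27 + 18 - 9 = -5*n^3 - 37*n^2 + 76*n + 36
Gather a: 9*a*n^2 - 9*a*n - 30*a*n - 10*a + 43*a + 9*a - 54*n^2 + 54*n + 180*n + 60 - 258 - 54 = a*(9*n^2 - 39*n + 42) - 54*n^2 + 234*n - 252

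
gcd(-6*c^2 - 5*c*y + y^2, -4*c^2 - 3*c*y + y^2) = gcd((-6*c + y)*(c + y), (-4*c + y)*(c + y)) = c + y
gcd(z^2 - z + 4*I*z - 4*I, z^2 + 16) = z + 4*I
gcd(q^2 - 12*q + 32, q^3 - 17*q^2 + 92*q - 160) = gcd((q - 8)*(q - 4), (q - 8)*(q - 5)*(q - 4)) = q^2 - 12*q + 32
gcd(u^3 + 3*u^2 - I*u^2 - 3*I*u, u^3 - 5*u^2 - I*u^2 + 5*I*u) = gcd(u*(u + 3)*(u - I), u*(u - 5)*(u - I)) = u^2 - I*u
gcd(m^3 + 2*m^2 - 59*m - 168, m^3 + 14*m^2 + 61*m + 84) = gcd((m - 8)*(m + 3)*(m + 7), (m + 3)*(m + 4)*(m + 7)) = m^2 + 10*m + 21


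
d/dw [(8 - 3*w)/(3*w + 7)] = -45/(3*w + 7)^2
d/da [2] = 0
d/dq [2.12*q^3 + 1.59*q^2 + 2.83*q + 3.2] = 6.36*q^2 + 3.18*q + 2.83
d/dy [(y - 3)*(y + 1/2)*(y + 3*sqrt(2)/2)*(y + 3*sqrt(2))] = 4*y^3 - 15*y^2/2 + 27*sqrt(2)*y^2/2 - 45*sqrt(2)*y/2 + 15*y - 45/2 - 27*sqrt(2)/4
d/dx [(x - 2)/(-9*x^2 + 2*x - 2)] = (9*x^2 - 36*x + 2)/(81*x^4 - 36*x^3 + 40*x^2 - 8*x + 4)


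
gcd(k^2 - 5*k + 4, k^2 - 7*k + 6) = k - 1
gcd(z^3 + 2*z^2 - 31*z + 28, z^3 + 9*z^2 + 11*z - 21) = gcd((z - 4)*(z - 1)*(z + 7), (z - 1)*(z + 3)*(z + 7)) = z^2 + 6*z - 7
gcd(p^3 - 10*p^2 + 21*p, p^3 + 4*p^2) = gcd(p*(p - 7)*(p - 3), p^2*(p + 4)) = p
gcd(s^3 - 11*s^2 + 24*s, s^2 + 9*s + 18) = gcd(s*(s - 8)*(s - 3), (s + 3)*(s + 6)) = 1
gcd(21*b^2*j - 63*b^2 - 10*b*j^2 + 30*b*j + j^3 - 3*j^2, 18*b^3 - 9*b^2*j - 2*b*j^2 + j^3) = 3*b - j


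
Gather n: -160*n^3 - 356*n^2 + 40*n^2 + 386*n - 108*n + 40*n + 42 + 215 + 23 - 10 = -160*n^3 - 316*n^2 + 318*n + 270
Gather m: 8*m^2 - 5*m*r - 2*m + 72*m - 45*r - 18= 8*m^2 + m*(70 - 5*r) - 45*r - 18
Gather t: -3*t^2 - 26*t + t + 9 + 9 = -3*t^2 - 25*t + 18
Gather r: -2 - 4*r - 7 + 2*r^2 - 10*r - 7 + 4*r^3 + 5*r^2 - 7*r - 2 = 4*r^3 + 7*r^2 - 21*r - 18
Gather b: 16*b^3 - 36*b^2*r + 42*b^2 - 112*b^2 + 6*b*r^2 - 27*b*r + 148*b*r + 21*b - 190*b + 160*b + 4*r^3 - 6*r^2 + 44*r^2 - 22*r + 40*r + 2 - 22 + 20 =16*b^3 + b^2*(-36*r - 70) + b*(6*r^2 + 121*r - 9) + 4*r^3 + 38*r^2 + 18*r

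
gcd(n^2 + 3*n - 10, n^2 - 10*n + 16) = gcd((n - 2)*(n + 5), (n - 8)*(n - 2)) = n - 2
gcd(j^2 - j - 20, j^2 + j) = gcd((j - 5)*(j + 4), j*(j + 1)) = 1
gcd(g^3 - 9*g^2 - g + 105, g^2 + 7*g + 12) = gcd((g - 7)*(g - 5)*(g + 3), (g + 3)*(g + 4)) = g + 3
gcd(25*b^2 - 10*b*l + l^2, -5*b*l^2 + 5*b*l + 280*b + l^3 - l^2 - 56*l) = 5*b - l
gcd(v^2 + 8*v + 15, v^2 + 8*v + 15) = v^2 + 8*v + 15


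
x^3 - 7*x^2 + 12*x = x*(x - 4)*(x - 3)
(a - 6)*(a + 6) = a^2 - 36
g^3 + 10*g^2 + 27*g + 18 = (g + 1)*(g + 3)*(g + 6)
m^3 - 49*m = m*(m - 7)*(m + 7)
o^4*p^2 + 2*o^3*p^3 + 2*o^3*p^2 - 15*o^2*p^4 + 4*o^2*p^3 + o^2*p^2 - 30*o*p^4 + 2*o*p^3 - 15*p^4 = (o - 3*p)*(o + 5*p)*(o*p + p)^2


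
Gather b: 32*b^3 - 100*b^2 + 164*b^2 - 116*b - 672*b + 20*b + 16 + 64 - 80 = 32*b^3 + 64*b^2 - 768*b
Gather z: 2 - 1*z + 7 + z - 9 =0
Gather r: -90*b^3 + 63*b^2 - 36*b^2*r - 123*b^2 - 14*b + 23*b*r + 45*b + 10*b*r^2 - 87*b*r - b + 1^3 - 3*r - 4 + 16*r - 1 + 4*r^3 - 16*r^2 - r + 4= -90*b^3 - 60*b^2 + 30*b + 4*r^3 + r^2*(10*b - 16) + r*(-36*b^2 - 64*b + 12)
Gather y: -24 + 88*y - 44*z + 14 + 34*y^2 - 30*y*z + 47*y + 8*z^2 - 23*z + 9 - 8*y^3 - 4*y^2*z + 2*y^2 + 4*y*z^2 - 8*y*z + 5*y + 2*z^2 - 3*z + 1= -8*y^3 + y^2*(36 - 4*z) + y*(4*z^2 - 38*z + 140) + 10*z^2 - 70*z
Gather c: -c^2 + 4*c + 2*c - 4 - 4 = -c^2 + 6*c - 8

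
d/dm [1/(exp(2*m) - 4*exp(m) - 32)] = 2*(2 - exp(m))*exp(m)/(-exp(2*m) + 4*exp(m) + 32)^2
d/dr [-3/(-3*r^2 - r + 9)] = 3*(-6*r - 1)/(3*r^2 + r - 9)^2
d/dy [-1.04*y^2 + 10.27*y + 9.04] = 10.27 - 2.08*y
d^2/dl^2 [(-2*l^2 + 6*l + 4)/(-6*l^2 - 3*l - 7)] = 8*(-63*l^3 - 171*l^2 + 135*l + 89)/(216*l^6 + 324*l^5 + 918*l^4 + 783*l^3 + 1071*l^2 + 441*l + 343)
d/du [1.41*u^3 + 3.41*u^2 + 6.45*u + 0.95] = 4.23*u^2 + 6.82*u + 6.45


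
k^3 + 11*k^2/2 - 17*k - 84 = (k - 4)*(k + 7/2)*(k + 6)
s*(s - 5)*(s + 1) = s^3 - 4*s^2 - 5*s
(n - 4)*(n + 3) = n^2 - n - 12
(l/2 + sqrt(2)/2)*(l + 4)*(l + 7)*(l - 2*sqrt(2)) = l^4/2 - sqrt(2)*l^3/2 + 11*l^3/2 - 11*sqrt(2)*l^2/2 + 12*l^2 - 22*l - 14*sqrt(2)*l - 56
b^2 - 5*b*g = b*(b - 5*g)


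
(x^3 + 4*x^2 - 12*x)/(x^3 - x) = (x^2 + 4*x - 12)/(x^2 - 1)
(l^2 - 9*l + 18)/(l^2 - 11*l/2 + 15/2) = 2*(l - 6)/(2*l - 5)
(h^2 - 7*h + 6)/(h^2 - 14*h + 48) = (h - 1)/(h - 8)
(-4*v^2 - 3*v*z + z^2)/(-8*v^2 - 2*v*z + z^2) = (v + z)/(2*v + z)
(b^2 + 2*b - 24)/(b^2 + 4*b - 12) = (b - 4)/(b - 2)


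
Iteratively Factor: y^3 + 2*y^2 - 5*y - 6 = (y + 3)*(y^2 - y - 2) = (y - 2)*(y + 3)*(y + 1)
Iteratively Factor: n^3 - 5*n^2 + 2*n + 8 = (n + 1)*(n^2 - 6*n + 8) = (n - 2)*(n + 1)*(n - 4)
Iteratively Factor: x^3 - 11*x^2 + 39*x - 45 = (x - 3)*(x^2 - 8*x + 15) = (x - 5)*(x - 3)*(x - 3)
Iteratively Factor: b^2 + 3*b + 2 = (b + 1)*(b + 2)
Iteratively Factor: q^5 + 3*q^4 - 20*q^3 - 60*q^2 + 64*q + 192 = (q - 4)*(q^4 + 7*q^3 + 8*q^2 - 28*q - 48) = (q - 4)*(q + 3)*(q^3 + 4*q^2 - 4*q - 16) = (q - 4)*(q + 3)*(q + 4)*(q^2 - 4) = (q - 4)*(q + 2)*(q + 3)*(q + 4)*(q - 2)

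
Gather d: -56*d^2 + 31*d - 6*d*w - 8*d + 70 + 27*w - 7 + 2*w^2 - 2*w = -56*d^2 + d*(23 - 6*w) + 2*w^2 + 25*w + 63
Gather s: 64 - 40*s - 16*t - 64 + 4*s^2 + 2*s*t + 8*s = 4*s^2 + s*(2*t - 32) - 16*t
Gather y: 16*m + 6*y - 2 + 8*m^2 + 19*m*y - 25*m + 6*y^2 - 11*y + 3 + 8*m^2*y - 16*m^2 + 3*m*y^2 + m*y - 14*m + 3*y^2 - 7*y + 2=-8*m^2 - 23*m + y^2*(3*m + 9) + y*(8*m^2 + 20*m - 12) + 3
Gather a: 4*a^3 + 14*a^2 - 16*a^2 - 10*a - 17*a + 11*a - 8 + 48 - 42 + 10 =4*a^3 - 2*a^2 - 16*a + 8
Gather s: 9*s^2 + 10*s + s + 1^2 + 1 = 9*s^2 + 11*s + 2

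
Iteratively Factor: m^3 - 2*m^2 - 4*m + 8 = (m - 2)*(m^2 - 4) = (m - 2)*(m + 2)*(m - 2)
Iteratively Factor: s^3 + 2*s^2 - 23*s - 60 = (s + 3)*(s^2 - s - 20) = (s + 3)*(s + 4)*(s - 5)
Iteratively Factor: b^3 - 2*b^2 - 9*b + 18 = (b + 3)*(b^2 - 5*b + 6) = (b - 2)*(b + 3)*(b - 3)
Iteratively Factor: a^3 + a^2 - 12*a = (a + 4)*(a^2 - 3*a) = (a - 3)*(a + 4)*(a)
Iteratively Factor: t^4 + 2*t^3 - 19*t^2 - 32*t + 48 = (t + 3)*(t^3 - t^2 - 16*t + 16) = (t + 3)*(t + 4)*(t^2 - 5*t + 4) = (t - 4)*(t + 3)*(t + 4)*(t - 1)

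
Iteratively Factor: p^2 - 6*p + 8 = (p - 4)*(p - 2)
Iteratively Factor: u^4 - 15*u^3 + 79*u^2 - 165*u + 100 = (u - 5)*(u^3 - 10*u^2 + 29*u - 20) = (u - 5)*(u - 1)*(u^2 - 9*u + 20) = (u - 5)*(u - 4)*(u - 1)*(u - 5)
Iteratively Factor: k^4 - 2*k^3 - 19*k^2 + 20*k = (k)*(k^3 - 2*k^2 - 19*k + 20) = k*(k + 4)*(k^2 - 6*k + 5) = k*(k - 5)*(k + 4)*(k - 1)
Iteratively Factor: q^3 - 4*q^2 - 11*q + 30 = (q - 5)*(q^2 + q - 6) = (q - 5)*(q + 3)*(q - 2)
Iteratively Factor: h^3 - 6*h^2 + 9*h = (h - 3)*(h^2 - 3*h) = h*(h - 3)*(h - 3)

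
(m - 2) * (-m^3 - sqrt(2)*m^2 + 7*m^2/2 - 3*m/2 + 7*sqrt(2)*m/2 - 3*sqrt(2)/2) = -m^4 - sqrt(2)*m^3 + 11*m^3/2 - 17*m^2/2 + 11*sqrt(2)*m^2/2 - 17*sqrt(2)*m/2 + 3*m + 3*sqrt(2)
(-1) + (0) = -1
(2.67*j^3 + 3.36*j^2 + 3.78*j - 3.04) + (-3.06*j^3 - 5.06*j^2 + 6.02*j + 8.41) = -0.39*j^3 - 1.7*j^2 + 9.8*j + 5.37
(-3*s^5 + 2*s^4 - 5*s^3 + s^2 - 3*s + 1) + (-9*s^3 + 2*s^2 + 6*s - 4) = -3*s^5 + 2*s^4 - 14*s^3 + 3*s^2 + 3*s - 3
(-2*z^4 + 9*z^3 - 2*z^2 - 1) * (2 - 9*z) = 18*z^5 - 85*z^4 + 36*z^3 - 4*z^2 + 9*z - 2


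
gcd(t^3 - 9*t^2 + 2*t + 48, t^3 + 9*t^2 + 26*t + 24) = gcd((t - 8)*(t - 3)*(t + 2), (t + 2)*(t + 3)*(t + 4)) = t + 2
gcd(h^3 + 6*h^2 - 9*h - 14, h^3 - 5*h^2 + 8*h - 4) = h - 2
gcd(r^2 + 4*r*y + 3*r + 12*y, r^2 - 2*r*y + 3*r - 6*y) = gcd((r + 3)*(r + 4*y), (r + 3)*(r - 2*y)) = r + 3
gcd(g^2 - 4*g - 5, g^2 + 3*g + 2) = g + 1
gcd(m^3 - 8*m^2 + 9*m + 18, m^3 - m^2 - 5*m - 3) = m^2 - 2*m - 3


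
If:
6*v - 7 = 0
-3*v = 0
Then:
No Solution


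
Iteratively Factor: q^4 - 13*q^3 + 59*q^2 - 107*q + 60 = (q - 4)*(q^3 - 9*q^2 + 23*q - 15) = (q - 4)*(q - 1)*(q^2 - 8*q + 15) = (q - 4)*(q - 3)*(q - 1)*(q - 5)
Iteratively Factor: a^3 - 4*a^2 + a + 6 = (a - 2)*(a^2 - 2*a - 3) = (a - 3)*(a - 2)*(a + 1)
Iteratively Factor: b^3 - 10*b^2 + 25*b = (b - 5)*(b^2 - 5*b) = b*(b - 5)*(b - 5)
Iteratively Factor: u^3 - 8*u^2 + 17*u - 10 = (u - 1)*(u^2 - 7*u + 10) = (u - 5)*(u - 1)*(u - 2)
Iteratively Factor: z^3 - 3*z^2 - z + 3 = (z - 1)*(z^2 - 2*z - 3) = (z - 3)*(z - 1)*(z + 1)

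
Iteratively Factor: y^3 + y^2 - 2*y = (y)*(y^2 + y - 2) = y*(y - 1)*(y + 2)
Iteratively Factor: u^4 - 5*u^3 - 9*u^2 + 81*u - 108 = (u - 3)*(u^3 - 2*u^2 - 15*u + 36) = (u - 3)*(u + 4)*(u^2 - 6*u + 9) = (u - 3)^2*(u + 4)*(u - 3)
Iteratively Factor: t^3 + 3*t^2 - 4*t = (t + 4)*(t^2 - t) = t*(t + 4)*(t - 1)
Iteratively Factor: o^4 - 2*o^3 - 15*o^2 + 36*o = (o + 4)*(o^3 - 6*o^2 + 9*o) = (o - 3)*(o + 4)*(o^2 - 3*o) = (o - 3)^2*(o + 4)*(o)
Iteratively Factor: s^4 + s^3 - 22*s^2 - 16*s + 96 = (s - 4)*(s^3 + 5*s^2 - 2*s - 24) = (s - 4)*(s - 2)*(s^2 + 7*s + 12) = (s - 4)*(s - 2)*(s + 3)*(s + 4)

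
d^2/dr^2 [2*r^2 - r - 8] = 4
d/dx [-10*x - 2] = -10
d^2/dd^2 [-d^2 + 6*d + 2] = -2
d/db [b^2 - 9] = 2*b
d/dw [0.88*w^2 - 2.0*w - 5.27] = 1.76*w - 2.0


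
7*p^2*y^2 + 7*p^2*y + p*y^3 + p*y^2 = y*(7*p + y)*(p*y + p)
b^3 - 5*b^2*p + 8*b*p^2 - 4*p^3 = (b - 2*p)^2*(b - p)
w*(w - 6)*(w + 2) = w^3 - 4*w^2 - 12*w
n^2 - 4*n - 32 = (n - 8)*(n + 4)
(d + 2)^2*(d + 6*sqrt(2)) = d^3 + 4*d^2 + 6*sqrt(2)*d^2 + 4*d + 24*sqrt(2)*d + 24*sqrt(2)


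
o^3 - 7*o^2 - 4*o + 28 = (o - 7)*(o - 2)*(o + 2)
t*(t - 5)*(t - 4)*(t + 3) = t^4 - 6*t^3 - 7*t^2 + 60*t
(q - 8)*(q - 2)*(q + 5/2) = q^3 - 15*q^2/2 - 9*q + 40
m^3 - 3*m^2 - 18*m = m*(m - 6)*(m + 3)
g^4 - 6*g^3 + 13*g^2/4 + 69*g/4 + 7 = (g - 4)*(g - 7/2)*(g + 1/2)*(g + 1)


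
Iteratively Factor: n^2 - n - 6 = (n + 2)*(n - 3)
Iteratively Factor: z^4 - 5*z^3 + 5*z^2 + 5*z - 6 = (z - 2)*(z^3 - 3*z^2 - z + 3) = (z - 2)*(z - 1)*(z^2 - 2*z - 3) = (z - 3)*(z - 2)*(z - 1)*(z + 1)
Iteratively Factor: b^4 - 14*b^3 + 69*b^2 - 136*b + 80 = (b - 4)*(b^3 - 10*b^2 + 29*b - 20) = (b - 4)*(b - 1)*(b^2 - 9*b + 20) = (b - 4)^2*(b - 1)*(b - 5)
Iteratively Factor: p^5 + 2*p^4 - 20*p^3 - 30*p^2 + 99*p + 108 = (p + 3)*(p^4 - p^3 - 17*p^2 + 21*p + 36) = (p - 3)*(p + 3)*(p^3 + 2*p^2 - 11*p - 12) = (p - 3)^2*(p + 3)*(p^2 + 5*p + 4) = (p - 3)^2*(p + 3)*(p + 4)*(p + 1)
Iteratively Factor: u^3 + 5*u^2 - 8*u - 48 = (u + 4)*(u^2 + u - 12) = (u + 4)^2*(u - 3)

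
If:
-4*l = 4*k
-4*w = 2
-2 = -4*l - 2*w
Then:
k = -3/4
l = 3/4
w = -1/2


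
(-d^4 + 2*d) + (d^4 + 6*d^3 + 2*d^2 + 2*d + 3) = 6*d^3 + 2*d^2 + 4*d + 3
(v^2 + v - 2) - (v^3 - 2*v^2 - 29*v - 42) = -v^3 + 3*v^2 + 30*v + 40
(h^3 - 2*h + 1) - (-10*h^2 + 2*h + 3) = h^3 + 10*h^2 - 4*h - 2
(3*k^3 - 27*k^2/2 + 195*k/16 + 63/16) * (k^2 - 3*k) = 3*k^5 - 45*k^4/2 + 843*k^3/16 - 261*k^2/8 - 189*k/16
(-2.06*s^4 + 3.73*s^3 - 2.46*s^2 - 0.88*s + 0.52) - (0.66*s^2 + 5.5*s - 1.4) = -2.06*s^4 + 3.73*s^3 - 3.12*s^2 - 6.38*s + 1.92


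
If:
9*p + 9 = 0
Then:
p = -1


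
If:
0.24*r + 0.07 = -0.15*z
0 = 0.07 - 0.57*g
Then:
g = 0.12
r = -0.625*z - 0.291666666666667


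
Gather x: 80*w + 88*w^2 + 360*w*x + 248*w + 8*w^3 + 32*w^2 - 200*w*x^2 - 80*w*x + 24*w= 8*w^3 + 120*w^2 - 200*w*x^2 + 280*w*x + 352*w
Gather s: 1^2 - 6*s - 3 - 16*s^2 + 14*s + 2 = -16*s^2 + 8*s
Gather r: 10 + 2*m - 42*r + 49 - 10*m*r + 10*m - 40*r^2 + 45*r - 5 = 12*m - 40*r^2 + r*(3 - 10*m) + 54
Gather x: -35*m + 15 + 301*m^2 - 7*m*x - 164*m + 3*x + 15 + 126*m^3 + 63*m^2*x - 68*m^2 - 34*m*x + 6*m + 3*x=126*m^3 + 233*m^2 - 193*m + x*(63*m^2 - 41*m + 6) + 30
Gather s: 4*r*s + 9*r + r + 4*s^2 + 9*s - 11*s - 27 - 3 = 10*r + 4*s^2 + s*(4*r - 2) - 30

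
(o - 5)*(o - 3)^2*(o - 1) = o^4 - 12*o^3 + 50*o^2 - 84*o + 45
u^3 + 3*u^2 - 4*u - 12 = (u - 2)*(u + 2)*(u + 3)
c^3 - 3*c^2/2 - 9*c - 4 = (c - 4)*(c + 1/2)*(c + 2)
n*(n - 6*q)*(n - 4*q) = n^3 - 10*n^2*q + 24*n*q^2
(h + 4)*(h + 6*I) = h^2 + 4*h + 6*I*h + 24*I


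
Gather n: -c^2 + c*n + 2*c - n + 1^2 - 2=-c^2 + 2*c + n*(c - 1) - 1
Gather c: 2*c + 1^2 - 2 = 2*c - 1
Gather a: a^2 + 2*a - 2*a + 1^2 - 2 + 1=a^2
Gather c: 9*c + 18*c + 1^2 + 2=27*c + 3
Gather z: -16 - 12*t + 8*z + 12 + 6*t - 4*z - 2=-6*t + 4*z - 6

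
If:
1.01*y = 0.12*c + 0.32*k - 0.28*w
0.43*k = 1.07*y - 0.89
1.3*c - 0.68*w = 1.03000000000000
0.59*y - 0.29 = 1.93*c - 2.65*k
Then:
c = -0.87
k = -0.65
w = -3.17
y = 0.57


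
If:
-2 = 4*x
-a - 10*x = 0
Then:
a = 5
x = -1/2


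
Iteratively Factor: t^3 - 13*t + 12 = (t - 3)*(t^2 + 3*t - 4) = (t - 3)*(t - 1)*(t + 4)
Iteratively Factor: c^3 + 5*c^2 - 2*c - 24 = (c + 3)*(c^2 + 2*c - 8) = (c + 3)*(c + 4)*(c - 2)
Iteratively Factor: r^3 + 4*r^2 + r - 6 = (r + 3)*(r^2 + r - 2) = (r + 2)*(r + 3)*(r - 1)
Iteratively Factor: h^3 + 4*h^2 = (h + 4)*(h^2) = h*(h + 4)*(h)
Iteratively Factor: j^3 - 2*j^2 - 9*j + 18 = (j + 3)*(j^2 - 5*j + 6) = (j - 3)*(j + 3)*(j - 2)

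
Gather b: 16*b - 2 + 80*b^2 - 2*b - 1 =80*b^2 + 14*b - 3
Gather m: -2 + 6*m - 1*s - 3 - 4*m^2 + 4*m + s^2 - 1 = -4*m^2 + 10*m + s^2 - s - 6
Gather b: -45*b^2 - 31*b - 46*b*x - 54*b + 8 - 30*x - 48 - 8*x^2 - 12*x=-45*b^2 + b*(-46*x - 85) - 8*x^2 - 42*x - 40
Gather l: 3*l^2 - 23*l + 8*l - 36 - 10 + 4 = 3*l^2 - 15*l - 42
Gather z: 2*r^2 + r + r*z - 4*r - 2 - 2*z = 2*r^2 - 3*r + z*(r - 2) - 2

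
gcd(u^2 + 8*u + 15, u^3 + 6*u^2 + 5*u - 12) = u + 3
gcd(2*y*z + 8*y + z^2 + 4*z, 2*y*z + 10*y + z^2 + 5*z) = 2*y + z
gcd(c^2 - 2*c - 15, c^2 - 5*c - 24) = c + 3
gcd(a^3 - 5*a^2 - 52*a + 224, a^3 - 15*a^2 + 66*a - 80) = a - 8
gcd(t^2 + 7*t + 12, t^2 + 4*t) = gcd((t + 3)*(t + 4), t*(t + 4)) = t + 4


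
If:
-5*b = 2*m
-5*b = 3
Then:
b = -3/5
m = 3/2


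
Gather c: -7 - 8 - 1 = -16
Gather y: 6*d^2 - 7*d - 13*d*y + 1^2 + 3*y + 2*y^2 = 6*d^2 - 7*d + 2*y^2 + y*(3 - 13*d) + 1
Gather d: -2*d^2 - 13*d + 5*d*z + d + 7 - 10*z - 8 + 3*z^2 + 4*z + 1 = -2*d^2 + d*(5*z - 12) + 3*z^2 - 6*z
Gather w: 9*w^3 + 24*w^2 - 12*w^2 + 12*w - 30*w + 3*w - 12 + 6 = 9*w^3 + 12*w^2 - 15*w - 6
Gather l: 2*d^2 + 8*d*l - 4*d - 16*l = 2*d^2 - 4*d + l*(8*d - 16)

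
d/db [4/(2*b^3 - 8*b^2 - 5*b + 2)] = 4*(-6*b^2 + 16*b + 5)/(2*b^3 - 8*b^2 - 5*b + 2)^2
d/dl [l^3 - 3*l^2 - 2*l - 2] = 3*l^2 - 6*l - 2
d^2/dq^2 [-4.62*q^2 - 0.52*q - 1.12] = -9.24000000000000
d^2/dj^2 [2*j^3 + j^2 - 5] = 12*j + 2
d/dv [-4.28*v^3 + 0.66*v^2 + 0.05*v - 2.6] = -12.84*v^2 + 1.32*v + 0.05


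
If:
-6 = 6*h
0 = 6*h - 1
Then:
No Solution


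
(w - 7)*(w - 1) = w^2 - 8*w + 7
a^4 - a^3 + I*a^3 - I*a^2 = a^2*(a - 1)*(a + I)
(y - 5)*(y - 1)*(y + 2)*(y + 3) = y^4 - y^3 - 19*y^2 - 11*y + 30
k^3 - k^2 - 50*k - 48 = (k - 8)*(k + 1)*(k + 6)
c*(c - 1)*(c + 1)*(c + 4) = c^4 + 4*c^3 - c^2 - 4*c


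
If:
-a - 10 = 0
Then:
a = -10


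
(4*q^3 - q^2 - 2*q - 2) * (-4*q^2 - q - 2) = -16*q^5 + q^3 + 12*q^2 + 6*q + 4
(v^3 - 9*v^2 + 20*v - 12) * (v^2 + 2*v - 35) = v^5 - 7*v^4 - 33*v^3 + 343*v^2 - 724*v + 420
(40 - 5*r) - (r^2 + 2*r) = -r^2 - 7*r + 40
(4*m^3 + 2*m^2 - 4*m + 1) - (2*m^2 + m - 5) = 4*m^3 - 5*m + 6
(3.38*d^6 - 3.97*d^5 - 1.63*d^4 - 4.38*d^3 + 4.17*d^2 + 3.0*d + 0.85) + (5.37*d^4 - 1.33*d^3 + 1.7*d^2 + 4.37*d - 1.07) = 3.38*d^6 - 3.97*d^5 + 3.74*d^4 - 5.71*d^3 + 5.87*d^2 + 7.37*d - 0.22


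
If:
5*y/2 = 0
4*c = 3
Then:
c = 3/4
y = 0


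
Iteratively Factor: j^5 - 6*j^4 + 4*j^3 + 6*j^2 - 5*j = (j)*(j^4 - 6*j^3 + 4*j^2 + 6*j - 5) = j*(j - 5)*(j^3 - j^2 - j + 1) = j*(j - 5)*(j + 1)*(j^2 - 2*j + 1) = j*(j - 5)*(j - 1)*(j + 1)*(j - 1)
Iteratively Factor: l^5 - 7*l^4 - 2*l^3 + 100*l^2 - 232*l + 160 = (l - 2)*(l^4 - 5*l^3 - 12*l^2 + 76*l - 80) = (l - 2)*(l + 4)*(l^3 - 9*l^2 + 24*l - 20) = (l - 2)^2*(l + 4)*(l^2 - 7*l + 10) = (l - 2)^3*(l + 4)*(l - 5)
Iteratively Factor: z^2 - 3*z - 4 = (z + 1)*(z - 4)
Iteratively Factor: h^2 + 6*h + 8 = (h + 4)*(h + 2)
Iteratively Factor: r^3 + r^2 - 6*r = (r)*(r^2 + r - 6) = r*(r - 2)*(r + 3)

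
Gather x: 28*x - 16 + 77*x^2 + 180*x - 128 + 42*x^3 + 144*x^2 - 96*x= 42*x^3 + 221*x^2 + 112*x - 144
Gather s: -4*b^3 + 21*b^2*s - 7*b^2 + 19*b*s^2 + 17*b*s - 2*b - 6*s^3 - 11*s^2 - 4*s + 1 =-4*b^3 - 7*b^2 - 2*b - 6*s^3 + s^2*(19*b - 11) + s*(21*b^2 + 17*b - 4) + 1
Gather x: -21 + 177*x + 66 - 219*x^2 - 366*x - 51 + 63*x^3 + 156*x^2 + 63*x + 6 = 63*x^3 - 63*x^2 - 126*x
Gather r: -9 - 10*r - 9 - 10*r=-20*r - 18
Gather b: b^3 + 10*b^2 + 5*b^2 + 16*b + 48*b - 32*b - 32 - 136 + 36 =b^3 + 15*b^2 + 32*b - 132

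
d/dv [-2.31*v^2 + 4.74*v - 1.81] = 4.74 - 4.62*v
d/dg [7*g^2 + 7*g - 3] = 14*g + 7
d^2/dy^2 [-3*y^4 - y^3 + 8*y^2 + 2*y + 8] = -36*y^2 - 6*y + 16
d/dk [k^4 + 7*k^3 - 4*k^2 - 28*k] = 4*k^3 + 21*k^2 - 8*k - 28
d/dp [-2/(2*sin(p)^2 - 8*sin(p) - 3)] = 8*(sin(p) - 2)*cos(p)/(8*sin(p) + cos(2*p) + 2)^2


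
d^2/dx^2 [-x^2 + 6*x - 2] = -2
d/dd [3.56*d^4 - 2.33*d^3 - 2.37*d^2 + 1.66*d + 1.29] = 14.24*d^3 - 6.99*d^2 - 4.74*d + 1.66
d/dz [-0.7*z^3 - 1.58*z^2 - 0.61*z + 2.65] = -2.1*z^2 - 3.16*z - 0.61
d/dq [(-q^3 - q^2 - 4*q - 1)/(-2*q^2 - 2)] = (q^4 - q^2 + 4)/(2*(q^4 + 2*q^2 + 1))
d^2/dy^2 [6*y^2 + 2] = 12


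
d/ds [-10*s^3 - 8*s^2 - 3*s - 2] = -30*s^2 - 16*s - 3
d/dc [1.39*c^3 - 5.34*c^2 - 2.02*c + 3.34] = 4.17*c^2 - 10.68*c - 2.02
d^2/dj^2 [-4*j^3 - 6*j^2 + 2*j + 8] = -24*j - 12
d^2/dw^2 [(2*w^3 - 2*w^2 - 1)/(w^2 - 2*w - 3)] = 10*(2*w^3 + 3*w^2 + 12*w - 5)/(w^6 - 6*w^5 + 3*w^4 + 28*w^3 - 9*w^2 - 54*w - 27)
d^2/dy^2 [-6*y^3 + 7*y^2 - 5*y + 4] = 14 - 36*y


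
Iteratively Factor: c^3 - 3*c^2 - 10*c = (c - 5)*(c^2 + 2*c) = c*(c - 5)*(c + 2)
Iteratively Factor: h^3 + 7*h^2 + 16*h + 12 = (h + 3)*(h^2 + 4*h + 4) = (h + 2)*(h + 3)*(h + 2)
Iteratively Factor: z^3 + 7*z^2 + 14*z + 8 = (z + 4)*(z^2 + 3*z + 2) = (z + 1)*(z + 4)*(z + 2)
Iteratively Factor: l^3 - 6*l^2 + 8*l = (l - 4)*(l^2 - 2*l) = l*(l - 4)*(l - 2)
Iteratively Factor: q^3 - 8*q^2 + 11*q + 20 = (q + 1)*(q^2 - 9*q + 20) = (q - 4)*(q + 1)*(q - 5)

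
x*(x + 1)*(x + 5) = x^3 + 6*x^2 + 5*x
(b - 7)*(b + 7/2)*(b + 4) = b^3 + b^2/2 - 77*b/2 - 98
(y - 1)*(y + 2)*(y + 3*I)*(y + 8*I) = y^4 + y^3 + 11*I*y^3 - 26*y^2 + 11*I*y^2 - 24*y - 22*I*y + 48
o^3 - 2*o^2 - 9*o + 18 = (o - 3)*(o - 2)*(o + 3)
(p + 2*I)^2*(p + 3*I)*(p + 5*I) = p^4 + 12*I*p^3 - 51*p^2 - 92*I*p + 60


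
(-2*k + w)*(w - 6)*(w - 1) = -2*k*w^2 + 14*k*w - 12*k + w^3 - 7*w^2 + 6*w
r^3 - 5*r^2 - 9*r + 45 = (r - 5)*(r - 3)*(r + 3)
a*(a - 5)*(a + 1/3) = a^3 - 14*a^2/3 - 5*a/3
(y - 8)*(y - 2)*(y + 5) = y^3 - 5*y^2 - 34*y + 80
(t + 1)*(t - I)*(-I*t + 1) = -I*t^3 - I*t^2 - I*t - I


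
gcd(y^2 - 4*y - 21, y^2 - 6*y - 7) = y - 7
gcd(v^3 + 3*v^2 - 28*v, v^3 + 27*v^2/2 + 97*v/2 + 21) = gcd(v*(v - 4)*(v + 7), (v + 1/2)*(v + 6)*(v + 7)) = v + 7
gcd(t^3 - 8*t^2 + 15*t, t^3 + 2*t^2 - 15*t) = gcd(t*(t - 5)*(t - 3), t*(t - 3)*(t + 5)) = t^2 - 3*t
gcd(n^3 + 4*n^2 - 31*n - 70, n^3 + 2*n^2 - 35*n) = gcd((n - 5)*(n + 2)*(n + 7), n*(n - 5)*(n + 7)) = n^2 + 2*n - 35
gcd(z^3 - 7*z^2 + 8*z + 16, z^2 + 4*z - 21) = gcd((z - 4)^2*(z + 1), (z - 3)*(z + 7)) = 1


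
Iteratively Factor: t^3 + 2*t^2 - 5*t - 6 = (t - 2)*(t^2 + 4*t + 3) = (t - 2)*(t + 3)*(t + 1)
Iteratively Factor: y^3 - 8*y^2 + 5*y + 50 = (y + 2)*(y^2 - 10*y + 25) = (y - 5)*(y + 2)*(y - 5)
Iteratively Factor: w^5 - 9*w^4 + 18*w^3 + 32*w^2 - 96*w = (w + 2)*(w^4 - 11*w^3 + 40*w^2 - 48*w) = (w - 4)*(w + 2)*(w^3 - 7*w^2 + 12*w) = (w - 4)^2*(w + 2)*(w^2 - 3*w) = (w - 4)^2*(w - 3)*(w + 2)*(w)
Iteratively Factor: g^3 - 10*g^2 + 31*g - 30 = (g - 5)*(g^2 - 5*g + 6) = (g - 5)*(g - 2)*(g - 3)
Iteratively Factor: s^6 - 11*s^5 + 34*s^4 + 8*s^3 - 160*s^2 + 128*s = (s - 4)*(s^5 - 7*s^4 + 6*s^3 + 32*s^2 - 32*s) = (s - 4)^2*(s^4 - 3*s^3 - 6*s^2 + 8*s) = (s - 4)^3*(s^3 + s^2 - 2*s) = (s - 4)^3*(s - 1)*(s^2 + 2*s) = s*(s - 4)^3*(s - 1)*(s + 2)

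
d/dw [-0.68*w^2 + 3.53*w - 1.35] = 3.53 - 1.36*w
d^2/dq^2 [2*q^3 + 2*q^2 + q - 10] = 12*q + 4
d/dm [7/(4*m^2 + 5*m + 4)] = 7*(-8*m - 5)/(4*m^2 + 5*m + 4)^2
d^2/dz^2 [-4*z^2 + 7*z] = -8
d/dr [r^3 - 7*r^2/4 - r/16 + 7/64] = 3*r^2 - 7*r/2 - 1/16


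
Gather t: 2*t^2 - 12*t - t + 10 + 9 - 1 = 2*t^2 - 13*t + 18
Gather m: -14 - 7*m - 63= -7*m - 77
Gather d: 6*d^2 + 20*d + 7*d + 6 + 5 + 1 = 6*d^2 + 27*d + 12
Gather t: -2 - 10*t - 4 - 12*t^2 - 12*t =-12*t^2 - 22*t - 6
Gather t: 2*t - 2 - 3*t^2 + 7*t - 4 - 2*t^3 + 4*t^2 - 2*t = -2*t^3 + t^2 + 7*t - 6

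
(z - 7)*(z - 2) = z^2 - 9*z + 14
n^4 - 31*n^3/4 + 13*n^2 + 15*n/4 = n*(n - 5)*(n - 3)*(n + 1/4)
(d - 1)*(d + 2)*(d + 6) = d^3 + 7*d^2 + 4*d - 12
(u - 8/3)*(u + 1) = u^2 - 5*u/3 - 8/3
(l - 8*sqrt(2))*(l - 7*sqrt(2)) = l^2 - 15*sqrt(2)*l + 112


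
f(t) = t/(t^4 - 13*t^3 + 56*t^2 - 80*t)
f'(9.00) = -0.00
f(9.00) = 0.01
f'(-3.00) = 0.00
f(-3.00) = 0.00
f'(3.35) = -5.28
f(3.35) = -1.43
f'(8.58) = -0.01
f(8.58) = 0.01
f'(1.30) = -0.04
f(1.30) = -0.04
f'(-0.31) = -0.01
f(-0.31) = -0.01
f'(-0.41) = -0.01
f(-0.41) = -0.01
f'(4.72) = -5.47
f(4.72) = -6.89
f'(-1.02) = -0.00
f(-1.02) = -0.01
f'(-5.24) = -0.00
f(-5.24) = -0.00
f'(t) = t*(-4*t^3 + 39*t^2 - 112*t + 80)/(t^4 - 13*t^3 + 56*t^2 - 80*t)^2 + 1/(t^4 - 13*t^3 + 56*t^2 - 80*t) = (14 - 3*t)/(t^5 - 22*t^4 + 193*t^3 - 844*t^2 + 1840*t - 1600)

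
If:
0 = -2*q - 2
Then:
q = -1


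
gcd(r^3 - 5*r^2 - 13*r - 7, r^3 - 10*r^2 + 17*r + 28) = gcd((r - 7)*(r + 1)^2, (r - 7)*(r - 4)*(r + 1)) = r^2 - 6*r - 7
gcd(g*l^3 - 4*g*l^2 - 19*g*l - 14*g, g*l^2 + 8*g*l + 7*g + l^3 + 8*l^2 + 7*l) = l + 1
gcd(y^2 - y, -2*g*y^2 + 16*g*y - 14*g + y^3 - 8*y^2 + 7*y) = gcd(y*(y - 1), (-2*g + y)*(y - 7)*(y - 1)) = y - 1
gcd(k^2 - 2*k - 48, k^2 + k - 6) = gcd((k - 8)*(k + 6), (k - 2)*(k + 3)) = 1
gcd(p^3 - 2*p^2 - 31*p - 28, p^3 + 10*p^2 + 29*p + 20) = p^2 + 5*p + 4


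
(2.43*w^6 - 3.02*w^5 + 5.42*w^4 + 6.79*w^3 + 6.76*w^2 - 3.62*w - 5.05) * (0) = 0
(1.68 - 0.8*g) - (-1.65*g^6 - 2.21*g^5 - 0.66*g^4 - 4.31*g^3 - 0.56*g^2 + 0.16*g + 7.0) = 1.65*g^6 + 2.21*g^5 + 0.66*g^4 + 4.31*g^3 + 0.56*g^2 - 0.96*g - 5.32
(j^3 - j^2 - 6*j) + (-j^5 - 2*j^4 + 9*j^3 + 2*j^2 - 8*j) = -j^5 - 2*j^4 + 10*j^3 + j^2 - 14*j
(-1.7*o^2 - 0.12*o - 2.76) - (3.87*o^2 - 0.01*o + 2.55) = -5.57*o^2 - 0.11*o - 5.31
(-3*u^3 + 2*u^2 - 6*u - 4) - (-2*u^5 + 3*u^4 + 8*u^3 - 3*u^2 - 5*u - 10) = 2*u^5 - 3*u^4 - 11*u^3 + 5*u^2 - u + 6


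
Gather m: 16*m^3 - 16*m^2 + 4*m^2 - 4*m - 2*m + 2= 16*m^3 - 12*m^2 - 6*m + 2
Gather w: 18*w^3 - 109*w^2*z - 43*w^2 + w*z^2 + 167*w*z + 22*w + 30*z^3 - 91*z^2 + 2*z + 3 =18*w^3 + w^2*(-109*z - 43) + w*(z^2 + 167*z + 22) + 30*z^3 - 91*z^2 + 2*z + 3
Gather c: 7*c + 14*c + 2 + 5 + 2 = 21*c + 9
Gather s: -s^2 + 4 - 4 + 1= 1 - s^2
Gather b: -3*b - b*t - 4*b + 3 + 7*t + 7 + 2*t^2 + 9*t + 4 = b*(-t - 7) + 2*t^2 + 16*t + 14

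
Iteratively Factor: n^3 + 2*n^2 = (n + 2)*(n^2) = n*(n + 2)*(n)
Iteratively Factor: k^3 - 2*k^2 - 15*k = (k - 5)*(k^2 + 3*k) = k*(k - 5)*(k + 3)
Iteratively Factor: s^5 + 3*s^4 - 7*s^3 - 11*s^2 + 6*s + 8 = (s + 1)*(s^4 + 2*s^3 - 9*s^2 - 2*s + 8) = (s - 2)*(s + 1)*(s^3 + 4*s^2 - s - 4) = (s - 2)*(s + 1)^2*(s^2 + 3*s - 4) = (s - 2)*(s + 1)^2*(s + 4)*(s - 1)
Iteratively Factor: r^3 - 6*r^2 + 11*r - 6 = (r - 2)*(r^2 - 4*r + 3) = (r - 2)*(r - 1)*(r - 3)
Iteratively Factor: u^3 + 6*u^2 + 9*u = (u + 3)*(u^2 + 3*u) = u*(u + 3)*(u + 3)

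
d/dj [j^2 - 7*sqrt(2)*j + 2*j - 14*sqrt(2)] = 2*j - 7*sqrt(2) + 2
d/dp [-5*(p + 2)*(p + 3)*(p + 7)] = -15*p^2 - 120*p - 205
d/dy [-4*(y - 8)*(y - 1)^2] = 4*(17 - 3*y)*(y - 1)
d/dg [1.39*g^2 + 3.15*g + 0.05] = 2.78*g + 3.15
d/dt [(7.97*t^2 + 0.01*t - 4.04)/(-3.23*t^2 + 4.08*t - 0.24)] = (32.5499*t^2 - 29.924*t + 16.4808)/(10.4329*t^4 - 26.3568*t^3 + 18.1968*t^2 - 1.9584*t + 0.0576)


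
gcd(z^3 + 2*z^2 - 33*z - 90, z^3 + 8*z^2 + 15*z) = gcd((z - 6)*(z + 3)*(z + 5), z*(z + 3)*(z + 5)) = z^2 + 8*z + 15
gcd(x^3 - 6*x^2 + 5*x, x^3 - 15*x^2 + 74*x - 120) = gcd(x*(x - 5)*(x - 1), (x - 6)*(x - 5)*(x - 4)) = x - 5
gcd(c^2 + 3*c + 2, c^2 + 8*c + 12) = c + 2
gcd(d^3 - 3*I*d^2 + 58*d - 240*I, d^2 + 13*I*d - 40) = d + 8*I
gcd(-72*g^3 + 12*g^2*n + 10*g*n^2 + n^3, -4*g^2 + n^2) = 2*g - n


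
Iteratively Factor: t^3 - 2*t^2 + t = (t)*(t^2 - 2*t + 1) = t*(t - 1)*(t - 1)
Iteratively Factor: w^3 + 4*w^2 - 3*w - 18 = (w - 2)*(w^2 + 6*w + 9) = (w - 2)*(w + 3)*(w + 3)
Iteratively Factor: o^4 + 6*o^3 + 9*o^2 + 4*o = (o + 1)*(o^3 + 5*o^2 + 4*o) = (o + 1)*(o + 4)*(o^2 + o) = o*(o + 1)*(o + 4)*(o + 1)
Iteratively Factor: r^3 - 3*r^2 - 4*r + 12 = (r + 2)*(r^2 - 5*r + 6) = (r - 3)*(r + 2)*(r - 2)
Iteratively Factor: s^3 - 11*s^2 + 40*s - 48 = (s - 4)*(s^2 - 7*s + 12) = (s - 4)*(s - 3)*(s - 4)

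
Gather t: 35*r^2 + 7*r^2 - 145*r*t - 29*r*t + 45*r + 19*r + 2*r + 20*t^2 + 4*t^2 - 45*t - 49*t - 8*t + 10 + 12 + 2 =42*r^2 + 66*r + 24*t^2 + t*(-174*r - 102) + 24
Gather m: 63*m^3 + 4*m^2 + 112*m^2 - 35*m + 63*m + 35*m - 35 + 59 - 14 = 63*m^3 + 116*m^2 + 63*m + 10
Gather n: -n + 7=7 - n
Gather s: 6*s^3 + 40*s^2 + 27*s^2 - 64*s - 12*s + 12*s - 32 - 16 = 6*s^3 + 67*s^2 - 64*s - 48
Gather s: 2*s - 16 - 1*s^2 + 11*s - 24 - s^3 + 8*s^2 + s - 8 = -s^3 + 7*s^2 + 14*s - 48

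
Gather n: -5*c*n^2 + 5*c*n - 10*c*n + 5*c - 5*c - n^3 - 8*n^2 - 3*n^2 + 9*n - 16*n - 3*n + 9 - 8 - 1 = -n^3 + n^2*(-5*c - 11) + n*(-5*c - 10)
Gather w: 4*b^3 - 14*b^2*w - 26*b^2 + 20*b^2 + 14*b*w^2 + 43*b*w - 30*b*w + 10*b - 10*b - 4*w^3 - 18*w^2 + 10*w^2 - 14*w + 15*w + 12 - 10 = 4*b^3 - 6*b^2 - 4*w^3 + w^2*(14*b - 8) + w*(-14*b^2 + 13*b + 1) + 2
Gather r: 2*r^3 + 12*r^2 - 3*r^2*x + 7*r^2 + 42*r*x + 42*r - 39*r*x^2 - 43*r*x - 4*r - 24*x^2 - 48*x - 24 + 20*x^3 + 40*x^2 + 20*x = 2*r^3 + r^2*(19 - 3*x) + r*(-39*x^2 - x + 38) + 20*x^3 + 16*x^2 - 28*x - 24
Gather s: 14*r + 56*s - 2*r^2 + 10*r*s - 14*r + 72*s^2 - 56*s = -2*r^2 + 10*r*s + 72*s^2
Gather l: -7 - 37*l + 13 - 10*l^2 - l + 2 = -10*l^2 - 38*l + 8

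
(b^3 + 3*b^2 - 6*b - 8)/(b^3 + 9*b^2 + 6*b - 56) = (b + 1)/(b + 7)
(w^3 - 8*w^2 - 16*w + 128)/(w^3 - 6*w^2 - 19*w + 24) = (w^2 - 16)/(w^2 + 2*w - 3)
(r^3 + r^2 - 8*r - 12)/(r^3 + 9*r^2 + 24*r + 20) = (r - 3)/(r + 5)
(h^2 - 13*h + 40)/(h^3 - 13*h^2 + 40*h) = 1/h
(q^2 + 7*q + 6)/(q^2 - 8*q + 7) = (q^2 + 7*q + 6)/(q^2 - 8*q + 7)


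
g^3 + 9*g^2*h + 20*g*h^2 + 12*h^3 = (g + h)*(g + 2*h)*(g + 6*h)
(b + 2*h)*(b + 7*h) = b^2 + 9*b*h + 14*h^2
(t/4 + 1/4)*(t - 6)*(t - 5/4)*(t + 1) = t^4/4 - 21*t^3/16 - 3*t^2/2 + 31*t/16 + 15/8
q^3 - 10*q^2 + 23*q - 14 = (q - 7)*(q - 2)*(q - 1)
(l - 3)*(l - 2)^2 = l^3 - 7*l^2 + 16*l - 12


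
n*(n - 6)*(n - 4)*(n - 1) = n^4 - 11*n^3 + 34*n^2 - 24*n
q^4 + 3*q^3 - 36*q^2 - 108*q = q*(q - 6)*(q + 3)*(q + 6)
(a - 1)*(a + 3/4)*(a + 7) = a^3 + 27*a^2/4 - 5*a/2 - 21/4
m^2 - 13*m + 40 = (m - 8)*(m - 5)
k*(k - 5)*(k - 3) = k^3 - 8*k^2 + 15*k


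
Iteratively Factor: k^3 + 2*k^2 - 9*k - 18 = (k + 2)*(k^2 - 9) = (k - 3)*(k + 2)*(k + 3)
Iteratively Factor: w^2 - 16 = (w + 4)*(w - 4)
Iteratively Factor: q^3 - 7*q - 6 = (q + 1)*(q^2 - q - 6) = (q - 3)*(q + 1)*(q + 2)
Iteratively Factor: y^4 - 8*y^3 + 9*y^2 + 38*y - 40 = (y - 5)*(y^3 - 3*y^2 - 6*y + 8) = (y - 5)*(y - 4)*(y^2 + y - 2) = (y - 5)*(y - 4)*(y + 2)*(y - 1)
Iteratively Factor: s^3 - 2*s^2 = (s)*(s^2 - 2*s) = s^2*(s - 2)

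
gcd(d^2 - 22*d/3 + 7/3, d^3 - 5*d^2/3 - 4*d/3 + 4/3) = 1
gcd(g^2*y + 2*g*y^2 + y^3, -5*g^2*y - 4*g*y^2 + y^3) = g*y + y^2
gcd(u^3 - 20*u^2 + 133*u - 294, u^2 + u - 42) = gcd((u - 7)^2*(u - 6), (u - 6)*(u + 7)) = u - 6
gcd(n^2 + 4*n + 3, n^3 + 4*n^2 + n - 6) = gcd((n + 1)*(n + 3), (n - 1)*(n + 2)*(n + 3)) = n + 3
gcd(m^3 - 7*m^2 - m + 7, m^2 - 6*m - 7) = m^2 - 6*m - 7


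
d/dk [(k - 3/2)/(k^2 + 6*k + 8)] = (k^2 + 6*k - (k + 3)*(2*k - 3) + 8)/(k^2 + 6*k + 8)^2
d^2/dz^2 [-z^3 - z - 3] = -6*z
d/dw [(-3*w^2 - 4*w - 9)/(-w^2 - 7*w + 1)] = (17*w^2 - 24*w - 67)/(w^4 + 14*w^3 + 47*w^2 - 14*w + 1)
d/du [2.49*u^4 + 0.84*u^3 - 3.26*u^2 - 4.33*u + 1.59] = 9.96*u^3 + 2.52*u^2 - 6.52*u - 4.33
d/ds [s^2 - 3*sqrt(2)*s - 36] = 2*s - 3*sqrt(2)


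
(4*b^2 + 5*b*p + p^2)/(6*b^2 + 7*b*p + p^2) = (4*b + p)/(6*b + p)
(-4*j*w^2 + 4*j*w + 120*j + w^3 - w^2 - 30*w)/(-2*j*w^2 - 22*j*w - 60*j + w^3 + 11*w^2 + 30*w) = (-4*j*w + 24*j + w^2 - 6*w)/(-2*j*w - 12*j + w^2 + 6*w)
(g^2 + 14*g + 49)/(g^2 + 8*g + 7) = (g + 7)/(g + 1)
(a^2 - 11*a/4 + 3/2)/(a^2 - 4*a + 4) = (a - 3/4)/(a - 2)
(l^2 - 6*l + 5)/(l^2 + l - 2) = (l - 5)/(l + 2)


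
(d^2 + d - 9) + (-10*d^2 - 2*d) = -9*d^2 - d - 9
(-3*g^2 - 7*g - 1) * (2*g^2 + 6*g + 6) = -6*g^4 - 32*g^3 - 62*g^2 - 48*g - 6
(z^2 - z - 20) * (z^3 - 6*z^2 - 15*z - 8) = z^5 - 7*z^4 - 29*z^3 + 127*z^2 + 308*z + 160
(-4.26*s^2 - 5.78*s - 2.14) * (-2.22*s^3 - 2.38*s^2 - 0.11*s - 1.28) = 9.4572*s^5 + 22.9704*s^4 + 18.9758*s^3 + 11.1818*s^2 + 7.6338*s + 2.7392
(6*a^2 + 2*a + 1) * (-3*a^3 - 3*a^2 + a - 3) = -18*a^5 - 24*a^4 - 3*a^3 - 19*a^2 - 5*a - 3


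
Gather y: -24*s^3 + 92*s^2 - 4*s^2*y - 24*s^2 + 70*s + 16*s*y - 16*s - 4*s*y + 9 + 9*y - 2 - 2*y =-24*s^3 + 68*s^2 + 54*s + y*(-4*s^2 + 12*s + 7) + 7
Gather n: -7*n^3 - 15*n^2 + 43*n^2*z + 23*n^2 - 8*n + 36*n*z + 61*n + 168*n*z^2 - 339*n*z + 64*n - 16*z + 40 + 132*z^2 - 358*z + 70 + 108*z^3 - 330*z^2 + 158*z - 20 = -7*n^3 + n^2*(43*z + 8) + n*(168*z^2 - 303*z + 117) + 108*z^3 - 198*z^2 - 216*z + 90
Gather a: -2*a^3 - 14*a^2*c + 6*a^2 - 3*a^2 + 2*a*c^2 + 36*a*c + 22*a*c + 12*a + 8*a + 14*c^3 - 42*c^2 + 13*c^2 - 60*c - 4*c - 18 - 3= -2*a^3 + a^2*(3 - 14*c) + a*(2*c^2 + 58*c + 20) + 14*c^3 - 29*c^2 - 64*c - 21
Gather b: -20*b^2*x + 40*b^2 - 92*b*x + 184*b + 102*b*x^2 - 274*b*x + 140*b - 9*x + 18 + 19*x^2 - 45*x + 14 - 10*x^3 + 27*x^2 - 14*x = b^2*(40 - 20*x) + b*(102*x^2 - 366*x + 324) - 10*x^3 + 46*x^2 - 68*x + 32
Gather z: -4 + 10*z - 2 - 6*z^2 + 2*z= -6*z^2 + 12*z - 6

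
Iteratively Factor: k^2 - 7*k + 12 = (k - 3)*(k - 4)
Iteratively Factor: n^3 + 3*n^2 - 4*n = (n + 4)*(n^2 - n) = n*(n + 4)*(n - 1)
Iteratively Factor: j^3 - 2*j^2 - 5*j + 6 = (j - 3)*(j^2 + j - 2) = (j - 3)*(j + 2)*(j - 1)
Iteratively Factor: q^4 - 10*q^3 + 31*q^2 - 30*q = (q - 3)*(q^3 - 7*q^2 + 10*q) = (q - 5)*(q - 3)*(q^2 - 2*q) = (q - 5)*(q - 3)*(q - 2)*(q)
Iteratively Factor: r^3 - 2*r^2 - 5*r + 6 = (r - 3)*(r^2 + r - 2) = (r - 3)*(r + 2)*(r - 1)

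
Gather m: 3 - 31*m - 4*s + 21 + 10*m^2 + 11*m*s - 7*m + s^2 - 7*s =10*m^2 + m*(11*s - 38) + s^2 - 11*s + 24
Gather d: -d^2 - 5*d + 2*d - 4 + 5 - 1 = -d^2 - 3*d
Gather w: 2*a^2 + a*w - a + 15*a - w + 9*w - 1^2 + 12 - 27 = 2*a^2 + 14*a + w*(a + 8) - 16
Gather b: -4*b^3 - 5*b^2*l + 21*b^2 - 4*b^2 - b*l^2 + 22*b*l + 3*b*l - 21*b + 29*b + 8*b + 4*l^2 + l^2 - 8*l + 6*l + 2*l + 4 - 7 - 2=-4*b^3 + b^2*(17 - 5*l) + b*(-l^2 + 25*l + 16) + 5*l^2 - 5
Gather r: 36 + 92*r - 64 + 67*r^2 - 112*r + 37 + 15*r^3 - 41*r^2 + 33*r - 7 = 15*r^3 + 26*r^2 + 13*r + 2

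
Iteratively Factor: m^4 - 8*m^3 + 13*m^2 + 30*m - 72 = (m - 3)*(m^3 - 5*m^2 - 2*m + 24) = (m - 3)*(m + 2)*(m^2 - 7*m + 12) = (m - 4)*(m - 3)*(m + 2)*(m - 3)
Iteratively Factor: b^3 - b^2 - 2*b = (b + 1)*(b^2 - 2*b) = (b - 2)*(b + 1)*(b)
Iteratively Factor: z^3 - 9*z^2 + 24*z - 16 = (z - 4)*(z^2 - 5*z + 4) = (z - 4)*(z - 1)*(z - 4)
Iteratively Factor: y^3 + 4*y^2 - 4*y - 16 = (y + 4)*(y^2 - 4) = (y + 2)*(y + 4)*(y - 2)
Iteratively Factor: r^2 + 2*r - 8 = (r - 2)*(r + 4)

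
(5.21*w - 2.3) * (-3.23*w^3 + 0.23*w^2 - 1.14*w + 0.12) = -16.8283*w^4 + 8.6273*w^3 - 6.4684*w^2 + 3.2472*w - 0.276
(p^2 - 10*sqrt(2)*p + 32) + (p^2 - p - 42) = 2*p^2 - 10*sqrt(2)*p - p - 10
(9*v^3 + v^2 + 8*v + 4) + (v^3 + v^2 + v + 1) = 10*v^3 + 2*v^2 + 9*v + 5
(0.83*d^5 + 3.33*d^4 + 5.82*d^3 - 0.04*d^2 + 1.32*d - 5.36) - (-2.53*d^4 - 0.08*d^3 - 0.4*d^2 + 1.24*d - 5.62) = 0.83*d^5 + 5.86*d^4 + 5.9*d^3 + 0.36*d^2 + 0.0800000000000001*d + 0.26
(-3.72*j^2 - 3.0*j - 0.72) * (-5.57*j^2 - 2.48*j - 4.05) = 20.7204*j^4 + 25.9356*j^3 + 26.5164*j^2 + 13.9356*j + 2.916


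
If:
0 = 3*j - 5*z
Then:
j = 5*z/3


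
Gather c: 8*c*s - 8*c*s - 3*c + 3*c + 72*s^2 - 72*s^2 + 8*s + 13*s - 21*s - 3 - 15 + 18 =0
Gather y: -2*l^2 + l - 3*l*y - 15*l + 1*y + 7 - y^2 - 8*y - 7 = -2*l^2 - 14*l - y^2 + y*(-3*l - 7)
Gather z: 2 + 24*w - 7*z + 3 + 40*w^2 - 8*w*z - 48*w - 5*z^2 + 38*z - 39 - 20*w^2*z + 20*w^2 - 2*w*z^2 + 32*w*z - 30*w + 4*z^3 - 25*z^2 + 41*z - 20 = 60*w^2 - 54*w + 4*z^3 + z^2*(-2*w - 30) + z*(-20*w^2 + 24*w + 72) - 54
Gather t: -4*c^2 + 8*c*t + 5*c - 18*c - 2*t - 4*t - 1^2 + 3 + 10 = -4*c^2 - 13*c + t*(8*c - 6) + 12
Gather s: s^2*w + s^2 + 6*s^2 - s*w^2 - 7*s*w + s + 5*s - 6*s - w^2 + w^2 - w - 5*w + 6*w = s^2*(w + 7) + s*(-w^2 - 7*w)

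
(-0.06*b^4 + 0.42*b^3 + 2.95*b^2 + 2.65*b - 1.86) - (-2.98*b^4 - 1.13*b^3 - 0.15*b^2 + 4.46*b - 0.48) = 2.92*b^4 + 1.55*b^3 + 3.1*b^2 - 1.81*b - 1.38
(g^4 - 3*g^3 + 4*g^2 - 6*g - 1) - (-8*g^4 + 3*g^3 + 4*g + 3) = 9*g^4 - 6*g^3 + 4*g^2 - 10*g - 4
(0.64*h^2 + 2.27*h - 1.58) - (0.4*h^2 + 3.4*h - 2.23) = 0.24*h^2 - 1.13*h + 0.65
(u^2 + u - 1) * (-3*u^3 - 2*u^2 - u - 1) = -3*u^5 - 5*u^4 + 1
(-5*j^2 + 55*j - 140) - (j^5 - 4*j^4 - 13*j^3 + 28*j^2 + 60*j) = -j^5 + 4*j^4 + 13*j^3 - 33*j^2 - 5*j - 140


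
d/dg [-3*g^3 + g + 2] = 1 - 9*g^2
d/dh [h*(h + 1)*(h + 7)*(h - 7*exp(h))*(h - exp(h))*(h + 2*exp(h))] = -6*h^5*exp(h) + 6*h^5 - 18*h^4*exp(2*h) - 78*h^4*exp(h) + 40*h^4 + 42*h^3*exp(3*h) - 180*h^3*exp(2*h) - 234*h^3*exp(h) + 28*h^3 + 378*h^2*exp(3*h) - 342*h^2*exp(2*h) - 126*h^2*exp(h) + 518*h*exp(3*h) - 126*h*exp(2*h) + 98*exp(3*h)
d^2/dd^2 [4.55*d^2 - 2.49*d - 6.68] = 9.10000000000000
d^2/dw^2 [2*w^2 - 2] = 4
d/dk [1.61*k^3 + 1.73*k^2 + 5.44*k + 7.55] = 4.83*k^2 + 3.46*k + 5.44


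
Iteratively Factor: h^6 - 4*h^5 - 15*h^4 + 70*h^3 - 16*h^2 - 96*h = (h - 4)*(h^5 - 15*h^3 + 10*h^2 + 24*h) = (h - 4)*(h - 2)*(h^4 + 2*h^3 - 11*h^2 - 12*h) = (h - 4)*(h - 3)*(h - 2)*(h^3 + 5*h^2 + 4*h) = (h - 4)*(h - 3)*(h - 2)*(h + 1)*(h^2 + 4*h) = (h - 4)*(h - 3)*(h - 2)*(h + 1)*(h + 4)*(h)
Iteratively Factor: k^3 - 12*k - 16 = (k - 4)*(k^2 + 4*k + 4) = (k - 4)*(k + 2)*(k + 2)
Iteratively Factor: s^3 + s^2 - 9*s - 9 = (s + 3)*(s^2 - 2*s - 3) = (s - 3)*(s + 3)*(s + 1)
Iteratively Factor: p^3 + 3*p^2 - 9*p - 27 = (p - 3)*(p^2 + 6*p + 9) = (p - 3)*(p + 3)*(p + 3)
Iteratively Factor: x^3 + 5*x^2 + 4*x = (x + 4)*(x^2 + x) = x*(x + 4)*(x + 1)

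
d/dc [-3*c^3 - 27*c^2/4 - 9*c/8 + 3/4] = -9*c^2 - 27*c/2 - 9/8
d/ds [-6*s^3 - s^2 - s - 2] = -18*s^2 - 2*s - 1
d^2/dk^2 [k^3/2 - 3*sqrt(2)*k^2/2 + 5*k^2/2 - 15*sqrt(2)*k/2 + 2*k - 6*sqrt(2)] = 3*k - 3*sqrt(2) + 5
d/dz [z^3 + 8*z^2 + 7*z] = 3*z^2 + 16*z + 7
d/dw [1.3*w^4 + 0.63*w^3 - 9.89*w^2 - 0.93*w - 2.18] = 5.2*w^3 + 1.89*w^2 - 19.78*w - 0.93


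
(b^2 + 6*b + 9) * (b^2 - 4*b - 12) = b^4 + 2*b^3 - 27*b^2 - 108*b - 108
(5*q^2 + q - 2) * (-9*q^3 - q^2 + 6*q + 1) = -45*q^5 - 14*q^4 + 47*q^3 + 13*q^2 - 11*q - 2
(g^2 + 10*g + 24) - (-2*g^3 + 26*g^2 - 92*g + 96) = 2*g^3 - 25*g^2 + 102*g - 72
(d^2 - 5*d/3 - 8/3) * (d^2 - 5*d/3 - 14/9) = d^4 - 10*d^3/3 - 13*d^2/9 + 190*d/27 + 112/27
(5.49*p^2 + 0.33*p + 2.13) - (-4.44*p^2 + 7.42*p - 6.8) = 9.93*p^2 - 7.09*p + 8.93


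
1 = 1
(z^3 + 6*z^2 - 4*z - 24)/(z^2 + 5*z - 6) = (z^2 - 4)/(z - 1)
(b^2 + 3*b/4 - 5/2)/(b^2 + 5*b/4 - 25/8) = 2*(b + 2)/(2*b + 5)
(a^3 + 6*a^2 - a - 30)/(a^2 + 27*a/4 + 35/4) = 4*(a^2 + a - 6)/(4*a + 7)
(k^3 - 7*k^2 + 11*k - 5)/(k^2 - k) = k - 6 + 5/k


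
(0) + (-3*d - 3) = -3*d - 3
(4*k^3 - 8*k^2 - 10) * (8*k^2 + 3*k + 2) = 32*k^5 - 52*k^4 - 16*k^3 - 96*k^2 - 30*k - 20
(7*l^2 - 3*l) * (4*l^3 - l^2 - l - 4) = 28*l^5 - 19*l^4 - 4*l^3 - 25*l^2 + 12*l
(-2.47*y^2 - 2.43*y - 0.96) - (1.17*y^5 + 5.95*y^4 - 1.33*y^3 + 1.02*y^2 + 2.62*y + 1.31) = -1.17*y^5 - 5.95*y^4 + 1.33*y^3 - 3.49*y^2 - 5.05*y - 2.27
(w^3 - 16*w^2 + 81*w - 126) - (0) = w^3 - 16*w^2 + 81*w - 126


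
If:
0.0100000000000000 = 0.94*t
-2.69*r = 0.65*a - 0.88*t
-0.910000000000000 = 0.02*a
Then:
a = -45.50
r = 11.00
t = 0.01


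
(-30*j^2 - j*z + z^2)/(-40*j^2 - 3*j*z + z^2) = (-6*j + z)/(-8*j + z)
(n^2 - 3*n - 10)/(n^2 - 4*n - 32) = (-n^2 + 3*n + 10)/(-n^2 + 4*n + 32)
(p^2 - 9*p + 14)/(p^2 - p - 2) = (p - 7)/(p + 1)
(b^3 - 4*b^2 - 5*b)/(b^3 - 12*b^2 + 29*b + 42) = b*(b - 5)/(b^2 - 13*b + 42)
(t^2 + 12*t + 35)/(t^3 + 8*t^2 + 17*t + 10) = (t + 7)/(t^2 + 3*t + 2)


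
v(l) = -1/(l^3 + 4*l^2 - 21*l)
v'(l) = -(-3*l^2 - 8*l + 21)/(l^3 + 4*l^2 - 21*l)^2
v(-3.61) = -0.01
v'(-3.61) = -0.00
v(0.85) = 0.07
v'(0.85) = -0.06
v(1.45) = 0.05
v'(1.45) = -0.01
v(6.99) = -0.00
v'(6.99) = 0.00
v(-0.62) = -0.07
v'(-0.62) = -0.12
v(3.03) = -1.10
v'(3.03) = 37.03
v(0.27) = 0.19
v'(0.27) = -0.65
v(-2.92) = -0.01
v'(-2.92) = -0.00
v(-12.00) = 0.00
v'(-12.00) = 0.00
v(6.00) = 0.00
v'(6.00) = 0.00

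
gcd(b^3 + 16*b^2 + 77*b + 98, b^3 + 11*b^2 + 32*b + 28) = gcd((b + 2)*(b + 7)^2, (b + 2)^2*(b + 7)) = b^2 + 9*b + 14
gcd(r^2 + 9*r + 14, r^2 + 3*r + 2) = r + 2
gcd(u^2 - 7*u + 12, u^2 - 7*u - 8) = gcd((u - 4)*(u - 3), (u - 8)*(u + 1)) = 1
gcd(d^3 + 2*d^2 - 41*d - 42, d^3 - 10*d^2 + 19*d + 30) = d^2 - 5*d - 6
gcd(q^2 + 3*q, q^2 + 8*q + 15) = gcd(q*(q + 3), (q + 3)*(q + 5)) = q + 3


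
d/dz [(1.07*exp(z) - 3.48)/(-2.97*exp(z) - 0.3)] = -10.6566*exp(z)/(2.97*exp(z) + 0.3)^2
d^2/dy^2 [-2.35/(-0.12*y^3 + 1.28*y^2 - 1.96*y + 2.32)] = ((6.016 - 1.692*y)*(0.12*y^3 - 1.28*y^2 + 1.96*y - 2.32) + 2.35*(0.36*y^2 - 2.56*y + 1.96)*(0.72*y^2 - 5.12*y + 3.92))/(0.12*y^3 - 1.28*y^2 + 1.96*y - 2.32)^3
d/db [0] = 0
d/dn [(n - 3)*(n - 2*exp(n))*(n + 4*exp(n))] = 2*n^2*exp(n) + 3*n^2 - 16*n*exp(2*n) - 2*n*exp(n) - 6*n + 40*exp(2*n) - 6*exp(n)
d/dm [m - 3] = 1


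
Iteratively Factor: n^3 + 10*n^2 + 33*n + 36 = (n + 4)*(n^2 + 6*n + 9) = (n + 3)*(n + 4)*(n + 3)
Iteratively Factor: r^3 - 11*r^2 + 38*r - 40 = (r - 4)*(r^2 - 7*r + 10) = (r - 4)*(r - 2)*(r - 5)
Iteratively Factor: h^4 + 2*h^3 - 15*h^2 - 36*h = (h + 3)*(h^3 - h^2 - 12*h) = (h - 4)*(h + 3)*(h^2 + 3*h) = h*(h - 4)*(h + 3)*(h + 3)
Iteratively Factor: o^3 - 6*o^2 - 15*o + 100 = (o + 4)*(o^2 - 10*o + 25) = (o - 5)*(o + 4)*(o - 5)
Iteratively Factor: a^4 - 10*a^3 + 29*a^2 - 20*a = (a)*(a^3 - 10*a^2 + 29*a - 20) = a*(a - 4)*(a^2 - 6*a + 5) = a*(a - 5)*(a - 4)*(a - 1)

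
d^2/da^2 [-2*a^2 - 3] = -4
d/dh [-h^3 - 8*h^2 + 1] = h*(-3*h - 16)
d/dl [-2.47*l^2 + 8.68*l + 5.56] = 8.68 - 4.94*l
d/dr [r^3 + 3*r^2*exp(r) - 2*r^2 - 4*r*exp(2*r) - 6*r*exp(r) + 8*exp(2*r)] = 3*r^2*exp(r) + 3*r^2 - 8*r*exp(2*r) - 4*r + 12*exp(2*r) - 6*exp(r)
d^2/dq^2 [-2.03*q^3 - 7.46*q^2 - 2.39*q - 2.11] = -12.18*q - 14.92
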